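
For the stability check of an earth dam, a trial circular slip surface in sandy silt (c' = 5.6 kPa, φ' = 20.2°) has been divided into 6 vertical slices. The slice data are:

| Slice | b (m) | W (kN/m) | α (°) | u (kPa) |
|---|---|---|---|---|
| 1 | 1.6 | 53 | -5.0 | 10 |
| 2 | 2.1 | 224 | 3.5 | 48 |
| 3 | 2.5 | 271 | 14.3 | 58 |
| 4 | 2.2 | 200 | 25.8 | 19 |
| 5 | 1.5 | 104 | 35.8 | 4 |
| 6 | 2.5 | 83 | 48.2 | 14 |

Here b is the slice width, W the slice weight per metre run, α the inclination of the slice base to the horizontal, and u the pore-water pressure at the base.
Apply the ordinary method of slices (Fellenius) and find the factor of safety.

FS = 0.91

Ordinary method of slices: FS = Σ[c'·Δl_i + (W_i cosα_i − u_i·Δl_i)·tanφ'] / Σ W_i sinα_i, with Δl_i = b_i / cosα_i.
Slice 1: Δl = 1.6/cos(-5.0°) = 1.606 m; N'_1 = 53·cos(-5.0°) − 10·1.606 = 36.7; c'Δl = 8.99; W sinα = -4.6
Slice 2: Δl = 2.1/cos3.5° = 2.104 m; N'_2 = 224·cos3.5° − 48·2.104 = 122.6; c'Δl = 11.78; W sinα = 13.7
Slice 3: Δl = 2.5/cos14.3° = 2.580 m; N'_3 = 271·cos14.3° − 58·2.580 = 113.0; c'Δl = 14.45; W sinα = 66.9
Slice 4: Δl = 2.2/cos25.8° = 2.444 m; N'_4 = 200·cos25.8° − 19·2.444 = 133.6; c'Δl = 13.68; W sinα = 87.0
Slice 5: Δl = 1.5/cos35.8° = 1.849 m; N'_5 = 104·cos35.8° − 4·1.849 = 77.0; c'Δl = 10.36; W sinα = 60.8
Slice 6: Δl = 2.5/cos48.2° = 3.751 m; N'_6 = 83·cos48.2° − 14·3.751 = 2.8; c'Δl = 21.00; W sinα = 61.9
Σc'Δl = 80.3 kN/m; ΣN' = 485.7 kN/m; ΣW sinα = 285.7 kN/m
Resisting = 80.3 + 485.7·tan20.2° = 80.3 + 178.7 = 259.0 kN/m
FS = 259.0 / 285.7 = 0.906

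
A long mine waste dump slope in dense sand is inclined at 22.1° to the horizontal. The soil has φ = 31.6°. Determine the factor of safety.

FS = 1.52

For a dry cohesionless infinite slope the factor of safety is FS = tanφ / tanβ.
FS = tan31.6° / tan22.1° = 0.6152 / 0.4061 = 1.515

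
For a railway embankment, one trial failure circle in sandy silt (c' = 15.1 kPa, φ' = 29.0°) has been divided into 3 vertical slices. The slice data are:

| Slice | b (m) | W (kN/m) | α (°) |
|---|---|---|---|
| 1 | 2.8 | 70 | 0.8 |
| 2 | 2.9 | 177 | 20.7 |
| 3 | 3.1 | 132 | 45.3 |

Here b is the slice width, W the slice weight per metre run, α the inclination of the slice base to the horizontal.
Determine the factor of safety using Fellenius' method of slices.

Ordinary method of slices: FS = Σ[c'·Δl_i + (W_i cosα_i)·tanφ'] / Σ W_i sinα_i, with Δl_i = b_i / cosα_i.
Slice 1: Δl = 2.8/cos0.8° = 2.800 m; N'_1 = 70·cos0.8° = 70.0; c'Δl = 42.28; W sinα = 1.0
Slice 2: Δl = 2.9/cos20.7° = 3.100 m; N'_2 = 177·cos20.7° = 165.6; c'Δl = 46.81; W sinα = 62.6
Slice 3: Δl = 3.1/cos45.3° = 4.407 m; N'_3 = 132·cos45.3° = 92.8; c'Δl = 66.55; W sinα = 93.8
Σc'Δl = 155.6 kN/m; ΣN' = 328.4 kN/m; ΣW sinα = 157.4 kN/m
Resisting = 155.6 + 328.4·tan29.0° = 155.6 + 182.0 = 337.7 kN/m
FS = 337.7 / 157.4 = 2.146

FS = 2.15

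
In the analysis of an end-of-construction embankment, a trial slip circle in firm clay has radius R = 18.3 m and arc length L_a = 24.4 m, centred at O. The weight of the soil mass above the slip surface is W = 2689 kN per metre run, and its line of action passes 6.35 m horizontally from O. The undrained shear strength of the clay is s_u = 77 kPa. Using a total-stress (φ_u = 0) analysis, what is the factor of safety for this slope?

Taking moments about the centre O, the resisting moment is provided by the undrained shear strength acting along the arc:
M_R = s_u·L_a·R = 77·24.40·18.3 = 34382.0 kN·m/m
M_D = W·d = 2689·6.35 = 17075.1 kN·m/m
FS = M_R / M_D = 34382.0 / 17075.1 = 2.014

FS = 2.01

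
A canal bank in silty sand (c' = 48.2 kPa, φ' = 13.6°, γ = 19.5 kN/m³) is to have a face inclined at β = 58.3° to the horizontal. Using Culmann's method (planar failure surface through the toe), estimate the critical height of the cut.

Culmann's analysis gives the critical failure plane at α_cr = (β + φ')/2 = (58.3 + 13.6)/2 = 35.9°, and the critical height
H_c = (4c'/γ) · sinβ cosφ' / [1 − cos(β − φ')]
    = (4·48.2/19.5) · sin58.3°·cos13.6° / [1 − cos(44.7°)]
    = 9.887 · 0.8508·0.9720 / [1 − 0.7108]
    = 9.887 · 0.8270 / 0.2892
    = 28.27 m

H_c = 28.27 m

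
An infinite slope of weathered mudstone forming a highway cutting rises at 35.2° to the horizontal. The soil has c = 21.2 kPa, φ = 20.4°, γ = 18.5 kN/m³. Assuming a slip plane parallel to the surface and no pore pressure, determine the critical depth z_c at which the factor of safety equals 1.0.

z_c = 5.15 m

Setting FS = 1.00 in FS = [c + γz cos²β tanφ] / [γz sinβ cosβ] and solving for z:
z = c / [γ cosβ (FS·sinβ − cosβ·tanφ)]
  = 21.2 / [18.5·cos35.2°·(1.00·sin35.2° − cos35.2°·tan20.4°)]
  = 21.2 / [18.5·0.8171·(1.00·0.5764 − 0.8171·0.3719)]
  = 21.2 / 4.1200 = 5.146 m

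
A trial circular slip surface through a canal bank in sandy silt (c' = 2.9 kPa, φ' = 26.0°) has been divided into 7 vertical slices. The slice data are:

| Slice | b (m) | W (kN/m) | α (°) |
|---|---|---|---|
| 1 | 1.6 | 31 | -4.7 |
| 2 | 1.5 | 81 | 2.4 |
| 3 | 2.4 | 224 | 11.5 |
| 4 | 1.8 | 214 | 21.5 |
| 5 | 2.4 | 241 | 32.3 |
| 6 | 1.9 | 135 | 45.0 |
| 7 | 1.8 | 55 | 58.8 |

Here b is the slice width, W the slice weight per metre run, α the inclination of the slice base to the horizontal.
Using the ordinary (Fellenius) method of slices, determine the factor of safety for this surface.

FS = 1.18

Ordinary method of slices: FS = Σ[c'·Δl_i + (W_i cosα_i)·tanφ'] / Σ W_i sinα_i, with Δl_i = b_i / cosα_i.
Slice 1: Δl = 1.6/cos(-4.7°) = 1.605 m; N'_1 = 31·cos(-4.7°) = 30.9; c'Δl = 4.66; W sinα = -2.5
Slice 2: Δl = 1.5/cos2.4° = 1.501 m; N'_2 = 81·cos2.4° = 80.9; c'Δl = 4.35; W sinα = 3.4
Slice 3: Δl = 2.4/cos11.5° = 2.449 m; N'_3 = 224·cos11.5° = 219.5; c'Δl = 7.10; W sinα = 44.7
Slice 4: Δl = 1.8/cos21.5° = 1.935 m; N'_4 = 214·cos21.5° = 199.1; c'Δl = 5.61; W sinα = 78.4
Slice 5: Δl = 2.4/cos32.3° = 2.839 m; N'_5 = 241·cos32.3° = 203.7; c'Δl = 8.23; W sinα = 128.8
Slice 6: Δl = 1.9/cos45.0° = 2.687 m; N'_6 = 135·cos45.0° = 95.5; c'Δl = 7.79; W sinα = 95.5
Slice 7: Δl = 1.8/cos58.8° = 3.475 m; N'_7 = 55·cos58.8° = 28.5; c'Δl = 10.08; W sinα = 47.0
Σc'Δl = 47.8 kN/m; ΣN' = 858.1 kN/m; ΣW sinα = 395.2 kN/m
Resisting = 47.8 + 858.1·tan26.0° = 47.8 + 418.5 = 466.3 kN/m
FS = 466.3 / 395.2 = 1.180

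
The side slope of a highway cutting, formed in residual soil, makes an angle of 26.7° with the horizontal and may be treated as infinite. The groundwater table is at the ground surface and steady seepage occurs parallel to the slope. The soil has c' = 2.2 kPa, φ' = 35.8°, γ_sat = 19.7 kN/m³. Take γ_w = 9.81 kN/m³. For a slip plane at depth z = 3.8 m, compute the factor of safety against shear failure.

FS = 0.79

With seepage parallel to the slope and the water table at the surface, the effective normal stress on the slip plane uses the buoyant unit weight γ' = γ_sat − γ_w while the driving shear stress uses γ_sat:
FS = [c' + γ' z cos²β tanφ'] / [γ_sat z sinβ cosβ]
γ' = 19.7 − 9.81 = 9.89 kN/m³
Numerator = 2.2 + 9.89·3.8·cos²26.7°·tan35.8° = 2.2 + 9.89·3.8·0.7981·0.7212 = 23.833 kPa
Denominator = 19.7·3.8·sin26.7°·cos26.7° = 19.7·3.8·0.4493·0.8934 = 30.049 kPa
FS = 23.833 / 30.049 = 0.793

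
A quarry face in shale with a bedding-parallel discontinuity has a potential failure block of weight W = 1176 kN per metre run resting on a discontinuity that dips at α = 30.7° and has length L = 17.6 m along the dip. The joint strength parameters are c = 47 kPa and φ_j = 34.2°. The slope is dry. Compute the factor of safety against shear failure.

Resolving the block weight along and normal to the plane and applying the Mohr–Coulomb strength on the joint:
N' = W cosα = 1176·cos30.7° = 1011.2 kN/m
Driving force T = W sinα = 1176·sin30.7° = 600.4 kN/m
Resisting force R = c·L + N'·tanφ_j = 47·17.6 + 1011.2·tan34.2° = 827.2 + 687.2 = 1514.4 kN/m
FS = R / T = 1514.4 / 600.4 = 2.522

FS = 2.52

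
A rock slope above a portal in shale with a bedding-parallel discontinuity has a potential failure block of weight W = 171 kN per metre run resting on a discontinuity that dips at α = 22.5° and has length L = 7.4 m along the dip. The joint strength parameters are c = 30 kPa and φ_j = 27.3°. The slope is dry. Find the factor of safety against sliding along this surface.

Resolving the block weight along and normal to the plane and applying the Mohr–Coulomb strength on the joint:
N' = W cosα = 171·cos22.5° = 158.0 kN/m
Driving force T = W sinα = 171·sin22.5° = 65.4 kN/m
Resisting force R = c·L + N'·tanφ_j = 30·7.4 + 158.0·tan27.3° = 222.0 + 81.5 = 303.5 kN/m
FS = R / T = 303.5 / 65.4 = 4.639

FS = 4.64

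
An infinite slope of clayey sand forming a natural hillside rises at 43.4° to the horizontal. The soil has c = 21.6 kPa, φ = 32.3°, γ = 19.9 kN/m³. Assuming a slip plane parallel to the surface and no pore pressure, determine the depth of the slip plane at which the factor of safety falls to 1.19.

Setting FS = 1.19 in FS = [c + γz cos²β tanφ] / [γz sinβ cosβ] and solving for z:
z = c / [γ cosβ (FS·sinβ − cosβ·tanφ)]
  = 21.6 / [19.9·cos43.4°·(1.19·sin43.4° − cos43.4°·tan32.3°)]
  = 21.6 / [19.9·0.7266·(1.19·0.6871 − 0.7266·0.6322)]
  = 21.6 / 5.1808 = 4.169 m

z = 4.17 m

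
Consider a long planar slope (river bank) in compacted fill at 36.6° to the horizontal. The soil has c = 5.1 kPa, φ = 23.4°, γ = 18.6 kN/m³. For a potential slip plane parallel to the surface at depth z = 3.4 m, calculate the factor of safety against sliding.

For an infinite slope with a slip plane parallel to the surface (no pore pressure): FS = [c + γz cos²β tanφ] / [γz sinβ cosβ].
γz = 18.6·3.4 = 63.24 kN/m²
Numerator = 5.1 + 63.24·cos²36.6°·tan23.4° = 5.1 + 63.24·0.6445·0.4327 = 22.738 kPa
Denominator = 63.24·sin36.6°·cos36.6° = 63.24·0.5962·0.8028 = 30.270 kPa
FS = 22.738 / 30.270 = 0.751

FS = 0.75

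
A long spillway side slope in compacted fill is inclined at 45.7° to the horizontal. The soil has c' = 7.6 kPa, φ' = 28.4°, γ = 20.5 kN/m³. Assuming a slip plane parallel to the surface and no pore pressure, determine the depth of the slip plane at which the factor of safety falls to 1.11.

Setting FS = 1.11 in FS = [c' + γz cos²β tanφ'] / [γz sinβ cosβ] and solving for z:
z = c' / [γ cosβ (FS·sinβ − cosβ·tanφ')]
  = 7.6 / [20.5·cos45.7°·(1.11·sin45.7° − cos45.7°·tan28.4°)]
  = 7.6 / [20.5·0.6984·(1.11·0.7157 − 0.6984·0.5407)]
  = 7.6 / 5.9674 = 1.274 m

z = 1.27 m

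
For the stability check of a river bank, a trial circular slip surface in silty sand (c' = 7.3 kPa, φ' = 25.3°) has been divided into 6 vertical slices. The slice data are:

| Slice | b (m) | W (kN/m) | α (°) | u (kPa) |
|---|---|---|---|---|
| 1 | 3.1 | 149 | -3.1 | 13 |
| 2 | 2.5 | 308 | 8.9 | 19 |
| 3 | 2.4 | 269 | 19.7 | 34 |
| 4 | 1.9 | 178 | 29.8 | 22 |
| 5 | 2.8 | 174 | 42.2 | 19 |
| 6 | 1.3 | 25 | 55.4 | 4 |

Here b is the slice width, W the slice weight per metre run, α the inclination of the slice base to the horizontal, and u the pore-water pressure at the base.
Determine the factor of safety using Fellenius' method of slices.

Ordinary method of slices: FS = Σ[c'·Δl_i + (W_i cosα_i − u_i·Δl_i)·tanφ'] / Σ W_i sinα_i, with Δl_i = b_i / cosα_i.
Slice 1: Δl = 3.1/cos(-3.1°) = 3.105 m; N'_1 = 149·cos(-3.1°) − 13·3.105 = 108.4; c'Δl = 22.66; W sinα = -8.1
Slice 2: Δl = 2.5/cos8.9° = 2.530 m; N'_2 = 308·cos8.9° − 19·2.530 = 256.2; c'Δl = 18.47; W sinα = 47.7
Slice 3: Δl = 2.4/cos19.7° = 2.549 m; N'_3 = 269·cos19.7° − 34·2.549 = 166.6; c'Δl = 18.61; W sinα = 90.7
Slice 4: Δl = 1.9/cos29.8° = 2.190 m; N'_4 = 178·cos29.8° − 22·2.190 = 106.3; c'Δl = 15.98; W sinα = 88.5
Slice 5: Δl = 2.8/cos42.2° = 3.780 m; N'_5 = 174·cos42.2° − 19·3.780 = 57.1; c'Δl = 27.59; W sinα = 116.9
Slice 6: Δl = 1.3/cos55.4° = 2.289 m; N'_6 = 25·cos55.4° − 4·2.289 = 5.0; c'Δl = 16.71; W sinα = 20.6
Σc'Δl = 120.0 kN/m; ΣN' = 699.6 kN/m; ΣW sinα = 356.2 kN/m
Resisting = 120.0 + 699.6·tan25.3° = 120.0 + 330.7 = 450.7 kN/m
FS = 450.7 / 356.2 = 1.265

FS = 1.27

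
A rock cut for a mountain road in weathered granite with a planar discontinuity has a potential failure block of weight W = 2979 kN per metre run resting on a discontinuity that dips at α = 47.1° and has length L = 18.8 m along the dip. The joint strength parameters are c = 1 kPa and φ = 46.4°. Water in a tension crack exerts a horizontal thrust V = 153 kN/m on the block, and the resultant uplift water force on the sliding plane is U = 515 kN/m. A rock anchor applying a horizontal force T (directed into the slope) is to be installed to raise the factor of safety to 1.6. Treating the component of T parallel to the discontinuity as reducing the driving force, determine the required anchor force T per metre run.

T = 1167 kN/m

Resolving forces along and normal to the sliding plane, with the horizontal anchor force T adding T·sinα to the effective normal force and T·cosα acting up the plane against the driving force:
FS = [cL + (W cosα − U − V sinα + T sinα) tanφ] / [W sinα + V cosα − T cosα]
Without the anchor: N' = 1400.8 kN/m, driving T_d = 2286.4 kN/m, resisting R = 1·18.8 + 1400.8·tan46.4° = 1489.8 kN/m, FS = 0.65.
Setting FS = 1.6 and solving for T:
1.6·(2286.4 − T cos47.1°) = 1489.8 + T sin47.1°·tan46.4°
T·(sin47.1°·tan46.4° + 1.6·cos47.1°) = 1.6·2286.4 − 1489.8
T·(0.7325·1.0501 + 1.6·0.6807) = 3658.2 − 1489.8 = 2168.5
T·1.8584 = 2168.5
T = 1166.8 kN/m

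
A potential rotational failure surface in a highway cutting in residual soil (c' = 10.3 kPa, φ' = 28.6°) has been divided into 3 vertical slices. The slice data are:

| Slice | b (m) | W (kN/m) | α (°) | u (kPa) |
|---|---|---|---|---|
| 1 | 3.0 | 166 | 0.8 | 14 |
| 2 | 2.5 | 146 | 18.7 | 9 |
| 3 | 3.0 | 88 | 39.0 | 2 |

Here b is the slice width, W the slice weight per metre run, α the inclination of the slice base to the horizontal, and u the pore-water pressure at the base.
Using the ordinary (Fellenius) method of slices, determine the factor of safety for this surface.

FS = 2.50

Ordinary method of slices: FS = Σ[c'·Δl_i + (W_i cosα_i − u_i·Δl_i)·tanφ'] / Σ W_i sinα_i, with Δl_i = b_i / cosα_i.
Slice 1: Δl = 3.0/cos0.8° = 3.000 m; N'_1 = 166·cos0.8° − 14·3.000 = 124.0; c'Δl = 30.90; W sinα = 2.3
Slice 2: Δl = 2.5/cos18.7° = 2.639 m; N'_2 = 146·cos18.7° − 9·2.639 = 114.5; c'Δl = 27.19; W sinα = 46.8
Slice 3: Δl = 3.0/cos39.0° = 3.860 m; N'_3 = 88·cos39.0° − 2·3.860 = 60.7; c'Δl = 39.76; W sinα = 55.4
Σc'Δl = 97.8 kN/m; ΣN' = 299.2 kN/m; ΣW sinα = 104.5 kN/m
Resisting = 97.8 + 299.2·tan28.6° = 97.8 + 163.1 = 261.0 kN/m
FS = 261.0 / 104.5 = 2.497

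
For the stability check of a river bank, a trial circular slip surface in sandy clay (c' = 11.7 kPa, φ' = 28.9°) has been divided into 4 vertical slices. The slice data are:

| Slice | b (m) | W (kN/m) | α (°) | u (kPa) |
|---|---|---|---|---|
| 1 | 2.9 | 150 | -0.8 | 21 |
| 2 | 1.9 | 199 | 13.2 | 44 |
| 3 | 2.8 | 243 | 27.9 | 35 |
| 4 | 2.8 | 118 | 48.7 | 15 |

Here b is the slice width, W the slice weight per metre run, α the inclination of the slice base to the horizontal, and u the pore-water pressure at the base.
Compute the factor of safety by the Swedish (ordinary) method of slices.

Ordinary method of slices: FS = Σ[c'·Δl_i + (W_i cosα_i − u_i·Δl_i)·tanφ'] / Σ W_i sinα_i, with Δl_i = b_i / cosα_i.
Slice 1: Δl = 2.9/cos(-0.8°) = 2.900 m; N'_1 = 150·cos(-0.8°) − 21·2.900 = 89.1; c'Δl = 33.93; W sinα = -2.1
Slice 2: Δl = 1.9/cos13.2° = 1.952 m; N'_2 = 199·cos13.2° − 44·1.952 = 107.9; c'Δl = 22.83; W sinα = 45.4
Slice 3: Δl = 2.8/cos27.9° = 3.168 m; N'_3 = 243·cos27.9° − 35·3.168 = 103.9; c'Δl = 37.07; W sinα = 113.7
Slice 4: Δl = 2.8/cos48.7° = 4.242 m; N'_4 = 118·cos48.7° − 15·4.242 = 14.2; c'Δl = 49.64; W sinα = 88.6
Σc'Δl = 143.5 kN/m; ΣN' = 315.1 kN/m; ΣW sinα = 245.7 kN/m
Resisting = 143.5 + 315.1·tan28.9° = 143.5 + 173.9 = 317.4 kN/m
FS = 317.4 / 245.7 = 1.292

FS = 1.29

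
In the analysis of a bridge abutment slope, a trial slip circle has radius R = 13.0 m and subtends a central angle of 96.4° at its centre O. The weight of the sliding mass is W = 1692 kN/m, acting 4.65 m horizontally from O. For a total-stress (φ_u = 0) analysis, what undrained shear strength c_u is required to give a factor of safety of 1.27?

c_u = 35.1 kPa

FS = c_u·L_a·R / (W·d), so c_u = FS·W·d / (L_a·R).
Arc length L_a = R·θ = 13.0·(96.4°·π/180) = 13.0·1.6825 = 21.87 m
c_u = 1.27·1692·4.65 / (21.87·13.0) = 9992.1 / 284.34 = 35.14 kPa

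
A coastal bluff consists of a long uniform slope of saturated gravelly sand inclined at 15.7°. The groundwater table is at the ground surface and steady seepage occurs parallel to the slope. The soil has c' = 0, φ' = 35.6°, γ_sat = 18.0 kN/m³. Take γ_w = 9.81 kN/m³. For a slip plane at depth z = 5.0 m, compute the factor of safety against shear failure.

With seepage parallel to the slope and the water table at the surface, the effective normal stress on the slip plane uses the buoyant unit weight γ' = γ_sat − γ_w while the driving shear stress uses γ_sat:
FS = [c' + γ' z cos²β tanφ'] / [γ_sat z sinβ cosβ]
(For c' = 0 this reduces to FS = (γ'/γ_sat)·tanφ'/tanβ.)
γ' = 18.0 − 9.81 = 8.19 kN/m³
Numerator = 0.0 + 8.19·5.0·cos²15.7°·tan35.6° = 0.0 + 8.19·5.0·0.9268·0.7159 = 27.171 kPa
Denominator = 18.0·5.0·sin15.7°·cos15.7° = 18.0·5.0·0.2706·0.9627 = 23.445 kPa
FS = 27.171 / 23.445 = 1.159

FS = 1.16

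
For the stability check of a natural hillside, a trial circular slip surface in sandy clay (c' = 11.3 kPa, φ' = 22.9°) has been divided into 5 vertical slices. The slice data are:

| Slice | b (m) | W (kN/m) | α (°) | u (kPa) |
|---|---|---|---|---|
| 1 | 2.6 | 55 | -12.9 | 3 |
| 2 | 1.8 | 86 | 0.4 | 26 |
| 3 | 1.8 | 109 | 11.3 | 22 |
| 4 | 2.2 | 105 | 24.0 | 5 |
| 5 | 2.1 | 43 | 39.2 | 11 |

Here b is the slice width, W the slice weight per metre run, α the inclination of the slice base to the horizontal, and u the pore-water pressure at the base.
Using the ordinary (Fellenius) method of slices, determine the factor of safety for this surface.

FS = 2.89

Ordinary method of slices: FS = Σ[c'·Δl_i + (W_i cosα_i − u_i·Δl_i)·tanφ'] / Σ W_i sinα_i, with Δl_i = b_i / cosα_i.
Slice 1: Δl = 2.6/cos(-12.9°) = 2.667 m; N'_1 = 55·cos(-12.9°) − 3·2.667 = 45.6; c'Δl = 30.14; W sinα = -12.3
Slice 2: Δl = 1.8/cos0.4° = 1.800 m; N'_2 = 86·cos0.4° − 26·1.800 = 39.2; c'Δl = 20.34; W sinα = 0.6
Slice 3: Δl = 1.8/cos11.3° = 1.836 m; N'_3 = 109·cos11.3° − 22·1.836 = 66.5; c'Δl = 20.74; W sinα = 21.4
Slice 4: Δl = 2.2/cos24.0° = 2.408 m; N'_4 = 105·cos24.0° − 5·2.408 = 83.9; c'Δl = 27.21; W sinα = 42.7
Slice 5: Δl = 2.1/cos39.2° = 2.710 m; N'_5 = 43·cos39.2° − 11·2.710 = 3.5; c'Δl = 30.62; W sinα = 27.2
Σc'Δl = 129.1 kN/m; ΣN' = 238.7 kN/m; ΣW sinα = 79.6 kN/m
Resisting = 129.1 + 238.7·tan22.9° = 129.1 + 100.8 = 229.9 kN/m
FS = 229.9 / 79.6 = 2.889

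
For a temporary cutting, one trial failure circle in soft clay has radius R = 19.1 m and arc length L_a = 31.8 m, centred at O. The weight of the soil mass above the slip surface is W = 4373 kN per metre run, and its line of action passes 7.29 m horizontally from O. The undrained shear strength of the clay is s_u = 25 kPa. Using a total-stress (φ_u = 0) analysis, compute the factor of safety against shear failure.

Taking moments about the centre O, the resisting moment is provided by the undrained shear strength acting along the arc:
M_R = s_u·L_a·R = 25·31.80·19.1 = 15184.5 kN·m/m
M_D = W·d = 4373·7.29 = 31879.2 kN·m/m
FS = M_R / M_D = 15184.5 / 31879.2 = 0.476

FS = 0.48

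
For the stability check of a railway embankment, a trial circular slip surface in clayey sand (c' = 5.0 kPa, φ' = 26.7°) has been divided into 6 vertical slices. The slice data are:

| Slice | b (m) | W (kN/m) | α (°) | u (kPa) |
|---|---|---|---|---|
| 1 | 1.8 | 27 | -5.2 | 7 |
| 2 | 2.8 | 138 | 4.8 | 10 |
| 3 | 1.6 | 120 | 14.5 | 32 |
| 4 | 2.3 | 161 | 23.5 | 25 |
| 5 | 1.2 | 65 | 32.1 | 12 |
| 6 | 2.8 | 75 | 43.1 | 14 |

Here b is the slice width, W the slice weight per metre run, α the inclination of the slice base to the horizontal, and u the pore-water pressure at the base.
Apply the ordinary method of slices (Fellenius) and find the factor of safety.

Ordinary method of slices: FS = Σ[c'·Δl_i + (W_i cosα_i − u_i·Δl_i)·tanφ'] / Σ W_i sinα_i, with Δl_i = b_i / cosα_i.
Slice 1: Δl = 1.8/cos(-5.2°) = 1.807 m; N'_1 = 27·cos(-5.2°) − 7·1.807 = 14.2; c'Δl = 9.04; W sinα = -2.4
Slice 2: Δl = 2.8/cos4.8° = 2.810 m; N'_2 = 138·cos4.8° − 10·2.810 = 109.4; c'Δl = 14.05; W sinα = 11.5
Slice 3: Δl = 1.6/cos14.5° = 1.653 m; N'_3 = 120·cos14.5° − 32·1.653 = 63.3; c'Δl = 8.26; W sinα = 30.0
Slice 4: Δl = 2.3/cos23.5° = 2.508 m; N'_4 = 161·cos23.5° − 25·2.508 = 84.9; c'Δl = 12.54; W sinα = 64.2
Slice 5: Δl = 1.2/cos32.1° = 1.417 m; N'_5 = 65·cos32.1° − 12·1.417 = 38.1; c'Δl = 7.08; W sinα = 34.5
Slice 6: Δl = 2.8/cos43.1° = 3.835 m; N'_6 = 75·cos43.1° − 14·3.835 = 1.1; c'Δl = 19.17; W sinα = 51.2
Σc'Δl = 70.1 kN/m; ΣN' = 311.0 kN/m; ΣW sinα = 189.1 kN/m
Resisting = 70.1 + 311.0·tan26.7° = 70.1 + 156.4 = 226.6 kN/m
FS = 226.6 / 189.1 = 1.198

FS = 1.20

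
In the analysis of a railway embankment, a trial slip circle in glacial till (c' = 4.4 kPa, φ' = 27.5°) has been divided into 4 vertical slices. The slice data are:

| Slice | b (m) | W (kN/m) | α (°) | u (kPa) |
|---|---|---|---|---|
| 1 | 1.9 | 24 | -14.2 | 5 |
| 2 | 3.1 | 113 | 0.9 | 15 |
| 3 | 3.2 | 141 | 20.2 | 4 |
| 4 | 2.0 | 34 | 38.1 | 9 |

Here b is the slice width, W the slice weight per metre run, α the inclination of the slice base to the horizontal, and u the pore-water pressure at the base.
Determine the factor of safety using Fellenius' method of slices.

FS = 2.35

Ordinary method of slices: FS = Σ[c'·Δl_i + (W_i cosα_i − u_i·Δl_i)·tanφ'] / Σ W_i sinα_i, with Δl_i = b_i / cosα_i.
Slice 1: Δl = 1.9/cos(-14.2°) = 1.960 m; N'_1 = 24·cos(-14.2°) − 5·1.960 = 13.5; c'Δl = 8.62; W sinα = -5.9
Slice 2: Δl = 3.1/cos0.9° = 3.100 m; N'_2 = 113·cos0.9° − 15·3.100 = 66.5; c'Δl = 13.64; W sinα = 1.8
Slice 3: Δl = 3.2/cos20.2° = 3.410 m; N'_3 = 141·cos20.2° − 4·3.410 = 118.7; c'Δl = 15.00; W sinα = 48.7
Slice 4: Δl = 2.0/cos38.1° = 2.542 m; N'_4 = 34·cos38.1° − 9·2.542 = 3.9; c'Δl = 11.18; W sinα = 21.0
Σc'Δl = 48.5 kN/m; ΣN' = 202.5 kN/m; ΣW sinα = 65.6 kN/m
Resisting = 48.5 + 202.5·tan27.5° = 48.5 + 105.4 = 153.9 kN/m
FS = 153.9 / 65.6 = 2.347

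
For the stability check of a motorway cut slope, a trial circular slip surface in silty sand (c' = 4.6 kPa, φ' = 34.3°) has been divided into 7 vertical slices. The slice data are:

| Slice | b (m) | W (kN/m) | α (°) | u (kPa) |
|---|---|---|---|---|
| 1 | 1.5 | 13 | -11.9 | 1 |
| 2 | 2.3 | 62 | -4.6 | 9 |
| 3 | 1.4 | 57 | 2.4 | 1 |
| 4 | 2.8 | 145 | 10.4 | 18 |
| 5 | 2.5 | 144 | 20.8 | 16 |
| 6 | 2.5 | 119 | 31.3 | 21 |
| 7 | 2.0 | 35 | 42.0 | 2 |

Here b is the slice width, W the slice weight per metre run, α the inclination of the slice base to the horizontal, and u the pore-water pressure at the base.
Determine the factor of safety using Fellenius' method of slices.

Ordinary method of slices: FS = Σ[c'·Δl_i + (W_i cosα_i − u_i·Δl_i)·tanφ'] / Σ W_i sinα_i, with Δl_i = b_i / cosα_i.
Slice 1: Δl = 1.5/cos(-11.9°) = 1.533 m; N'_1 = 13·cos(-11.9°) − 1·1.533 = 11.2; c'Δl = 7.05; W sinα = -2.7
Slice 2: Δl = 2.3/cos(-4.6°) = 2.307 m; N'_2 = 62·cos(-4.6°) − 9·2.307 = 41.0; c'Δl = 10.61; W sinα = -5.0
Slice 3: Δl = 1.4/cos2.4° = 1.401 m; N'_3 = 57·cos2.4° − 1·1.401 = 55.5; c'Δl = 6.45; W sinα = 2.4
Slice 4: Δl = 2.8/cos10.4° = 2.847 m; N'_4 = 145·cos10.4° − 18·2.847 = 91.4; c'Δl = 13.10; W sinα = 26.2
Slice 5: Δl = 2.5/cos20.8° = 2.674 m; N'_5 = 144·cos20.8° − 16·2.674 = 91.8; c'Δl = 12.30; W sinα = 51.1
Slice 6: Δl = 2.5/cos31.3° = 2.926 m; N'_6 = 119·cos31.3° − 21·2.926 = 40.2; c'Δl = 13.46; W sinα = 61.8
Slice 7: Δl = 2.0/cos42.0° = 2.691 m; N'_7 = 35·cos42.0° − 2·2.691 = 20.6; c'Δl = 12.38; W sinα = 23.4
Σc'Δl = 75.3 kN/m; ΣN' = 351.8 kN/m; ΣW sinα = 157.3 kN/m
Resisting = 75.3 + 351.8·tan34.3° = 75.3 + 240.0 = 315.4 kN/m
FS = 315.4 / 157.3 = 2.005

FS = 2.00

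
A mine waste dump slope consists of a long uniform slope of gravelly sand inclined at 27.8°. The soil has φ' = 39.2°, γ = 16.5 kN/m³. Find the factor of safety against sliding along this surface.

For a dry cohesionless infinite slope the factor of safety is FS = tanφ' / tanβ.
FS = tan39.2° / tan27.8° = 0.8156 / 0.5272 = 1.547

FS = 1.55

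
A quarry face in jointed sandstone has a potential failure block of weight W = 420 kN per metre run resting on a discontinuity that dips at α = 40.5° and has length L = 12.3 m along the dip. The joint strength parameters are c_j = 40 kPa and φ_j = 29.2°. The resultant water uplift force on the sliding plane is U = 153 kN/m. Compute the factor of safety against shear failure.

FS = 2.14

Resolving the block weight along and normal to the plane and applying the Mohr–Coulomb strength on the joint:
N' = W cosα − U = 420·cos40.5° − 153 = 166.4 kN/m
Driving force T = W sinα = 420·sin40.5° = 272.8 kN/m
Resisting force R = c_j·L + N'·tanφ_j = 40·12.3 + 166.4·tan29.2° = 492.0 + 93.0 = 585.0 kN/m
FS = R / T = 585.0 / 272.8 = 2.145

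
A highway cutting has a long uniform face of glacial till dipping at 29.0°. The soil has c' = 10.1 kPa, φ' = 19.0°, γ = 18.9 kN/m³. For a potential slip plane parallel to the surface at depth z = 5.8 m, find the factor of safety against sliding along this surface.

FS = 0.84

For an infinite slope with a slip plane parallel to the surface (no pore pressure): FS = [c' + γz cos²β tanφ'] / [γz sinβ cosβ].
γz = 18.9·5.8 = 109.62 kN/m²
Numerator = 10.1 + 109.62·cos²29.0°·tan19.0° = 10.1 + 109.62·0.7650·0.3443 = 38.974 kPa
Denominator = 109.62·sin29.0°·cos29.0° = 109.62·0.4848·0.8746 = 46.482 kPa
FS = 38.974 / 46.482 = 0.838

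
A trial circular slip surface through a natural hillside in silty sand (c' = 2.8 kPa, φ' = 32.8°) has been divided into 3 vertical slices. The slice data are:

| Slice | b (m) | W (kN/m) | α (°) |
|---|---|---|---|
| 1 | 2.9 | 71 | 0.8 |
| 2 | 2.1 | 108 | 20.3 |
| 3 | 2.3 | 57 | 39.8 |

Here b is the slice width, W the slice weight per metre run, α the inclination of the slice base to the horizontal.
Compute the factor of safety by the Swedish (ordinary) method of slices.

Ordinary method of slices: FS = Σ[c'·Δl_i + (W_i cosα_i)·tanφ'] / Σ W_i sinα_i, with Δl_i = b_i / cosα_i.
Slice 1: Δl = 2.9/cos0.8° = 2.900 m; N'_1 = 71·cos0.8° = 71.0; c'Δl = 8.12; W sinα = 1.0
Slice 2: Δl = 2.1/cos20.3° = 2.239 m; N'_2 = 108·cos20.3° = 101.3; c'Δl = 6.27; W sinα = 37.5
Slice 3: Δl = 2.3/cos39.8° = 2.994 m; N'_3 = 57·cos39.8° = 43.8; c'Δl = 8.38; W sinα = 36.5
Σc'Δl = 22.8 kN/m; ΣN' = 216.1 kN/m; ΣW sinα = 74.9 kN/m
Resisting = 22.8 + 216.1·tan32.8° = 22.8 + 139.3 = 162.0 kN/m
FS = 162.0 / 74.9 = 2.162

FS = 2.16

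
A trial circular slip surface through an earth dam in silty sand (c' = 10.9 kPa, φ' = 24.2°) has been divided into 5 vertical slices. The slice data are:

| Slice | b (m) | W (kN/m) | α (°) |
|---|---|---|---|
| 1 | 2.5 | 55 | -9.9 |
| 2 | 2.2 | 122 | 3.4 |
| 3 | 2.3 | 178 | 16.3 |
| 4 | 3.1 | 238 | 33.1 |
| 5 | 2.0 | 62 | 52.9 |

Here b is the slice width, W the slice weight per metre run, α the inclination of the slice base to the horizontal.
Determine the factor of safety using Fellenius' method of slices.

FS = 1.83

Ordinary method of slices: FS = Σ[c'·Δl_i + (W_i cosα_i)·tanφ'] / Σ W_i sinα_i, with Δl_i = b_i / cosα_i.
Slice 1: Δl = 2.5/cos(-9.9°) = 2.538 m; N'_1 = 55·cos(-9.9°) = 54.2; c'Δl = 27.66; W sinα = -9.5
Slice 2: Δl = 2.2/cos3.4° = 2.204 m; N'_2 = 122·cos3.4° = 121.8; c'Δl = 24.02; W sinα = 7.2
Slice 3: Δl = 2.3/cos16.3° = 2.396 m; N'_3 = 178·cos16.3° = 170.8; c'Δl = 26.12; W sinα = 50.0
Slice 4: Δl = 3.1/cos33.1° = 3.701 m; N'_4 = 238·cos33.1° = 199.4; c'Δl = 40.34; W sinα = 130.0
Slice 5: Δl = 2.0/cos52.9° = 3.316 m; N'_5 = 62·cos52.9° = 37.4; c'Δl = 36.14; W sinα = 49.5
Σc'Δl = 154.3 kN/m; ΣN' = 583.6 kN/m; ΣW sinα = 227.2 kN/m
Resisting = 154.3 + 583.6·tan24.2° = 154.3 + 262.3 = 416.6 kN/m
FS = 416.6 / 227.2 = 1.834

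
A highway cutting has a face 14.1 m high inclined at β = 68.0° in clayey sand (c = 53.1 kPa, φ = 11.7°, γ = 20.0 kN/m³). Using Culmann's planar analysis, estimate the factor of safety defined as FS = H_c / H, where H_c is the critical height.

H_c = (4c/γ) · sinβ cosφ / [1 − cos(β − φ)]
    = (4·53.1/20.0) · sin68.0°·cos11.7° / [1 − cos56.3°]
    = 10.620 · 0.9079 / 0.4452 = 21.66 m
FS = H_c / H = 21.66 / 14.1 = 1.536

FS = 1.54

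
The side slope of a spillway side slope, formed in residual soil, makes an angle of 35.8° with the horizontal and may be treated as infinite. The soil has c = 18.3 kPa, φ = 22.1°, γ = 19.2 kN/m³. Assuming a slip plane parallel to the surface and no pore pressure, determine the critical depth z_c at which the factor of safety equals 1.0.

Setting FS = 1.00 in FS = [c + γz cos²β tanφ] / [γz sinβ cosβ] and solving for z:
z = c / [γ cosβ (FS·sinβ − cosβ·tanφ)]
  = 18.3 / [19.2·cos35.8°·(1.00·sin35.8° − cos35.8°·tan22.1°)]
  = 18.3 / [19.2·0.8111·(1.00·0.5850 − 0.8111·0.4061)]
  = 18.3 / 3.9806 = 4.597 m

z_c = 4.60 m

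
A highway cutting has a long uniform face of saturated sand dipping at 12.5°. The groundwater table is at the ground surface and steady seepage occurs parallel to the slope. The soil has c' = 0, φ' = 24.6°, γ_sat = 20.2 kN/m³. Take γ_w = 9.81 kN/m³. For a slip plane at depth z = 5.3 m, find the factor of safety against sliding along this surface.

With seepage parallel to the slope and the water table at the surface, the effective normal stress on the slip plane uses the buoyant unit weight γ' = γ_sat − γ_w while the driving shear stress uses γ_sat:
FS = [c' + γ' z cos²β tanφ'] / [γ_sat z sinβ cosβ]
(For c' = 0 this reduces to FS = (γ'/γ_sat)·tanφ'/tanβ.)
γ' = 20.2 − 9.81 = 10.39 kN/m³
Numerator = 0.0 + 10.39·5.3·cos²12.5°·tan24.6° = 0.0 + 10.39·5.3·0.9532·0.4578 = 24.031 kPa
Denominator = 20.2·5.3·sin12.5°·cos12.5° = 20.2·5.3·0.2164·0.9763 = 22.623 kPa
FS = 24.031 / 22.623 = 1.062

FS = 1.06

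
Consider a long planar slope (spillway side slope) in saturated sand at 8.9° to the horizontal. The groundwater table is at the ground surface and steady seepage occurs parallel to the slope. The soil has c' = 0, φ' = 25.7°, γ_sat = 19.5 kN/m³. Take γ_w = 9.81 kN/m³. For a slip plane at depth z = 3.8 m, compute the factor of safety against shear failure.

With seepage parallel to the slope and the water table at the surface, the effective normal stress on the slip plane uses the buoyant unit weight γ' = γ_sat − γ_w while the driving shear stress uses γ_sat:
FS = [c' + γ' z cos²β tanφ'] / [γ_sat z sinβ cosβ]
(For c' = 0 this reduces to FS = (γ'/γ_sat)·tanφ'/tanβ.)
γ' = 19.5 − 9.81 = 9.69 kN/m³
Numerator = 0.0 + 9.69·3.8·cos²8.9°·tan25.7° = 0.0 + 9.69·3.8·0.9761·0.4813 = 17.297 kPa
Denominator = 19.5·3.8·sin8.9°·cos8.9° = 19.5·3.8·0.1547·0.9880 = 11.326 kPa
FS = 17.297 / 11.326 = 1.527

FS = 1.53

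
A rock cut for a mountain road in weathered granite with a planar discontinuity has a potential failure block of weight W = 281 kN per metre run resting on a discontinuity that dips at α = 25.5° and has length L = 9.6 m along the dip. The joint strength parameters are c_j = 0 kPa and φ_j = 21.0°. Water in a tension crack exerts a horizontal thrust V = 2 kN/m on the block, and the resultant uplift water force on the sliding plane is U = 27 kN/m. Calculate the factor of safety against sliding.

FS = 0.71

Resolving the block weight along and normal to the plane and applying the Mohr–Coulomb strength on the joint:
N' = W cosα − U − V sinα = 281·cos25.5° − 27 − 2·sin25.5° = 225.8 kN/m
Driving force T = W sinα + V cosα = 281·sin25.5° + 2·cos25.5° = 122.8 kN/m
Resisting force R = c_j·L + N'·tanφ_j = 0·9.6 + 225.8·tan21.0° = 0.0 + 86.7 = 86.7 kN/m
FS = R / T = 86.7 / 122.8 = 0.706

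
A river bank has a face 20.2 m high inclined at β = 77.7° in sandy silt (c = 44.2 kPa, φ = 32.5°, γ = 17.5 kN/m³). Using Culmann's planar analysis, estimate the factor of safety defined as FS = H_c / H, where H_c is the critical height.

FS = 1.40

H_c = (4c/γ) · sinβ cosφ / [1 − cos(β − φ)]
    = (4·44.2/17.5) · sin77.7°·cos32.5° / [1 − cos45.2°]
    = 10.103 · 0.8240 / 0.2954 = 28.19 m
FS = H_c / H = 28.19 / 20.2 = 1.395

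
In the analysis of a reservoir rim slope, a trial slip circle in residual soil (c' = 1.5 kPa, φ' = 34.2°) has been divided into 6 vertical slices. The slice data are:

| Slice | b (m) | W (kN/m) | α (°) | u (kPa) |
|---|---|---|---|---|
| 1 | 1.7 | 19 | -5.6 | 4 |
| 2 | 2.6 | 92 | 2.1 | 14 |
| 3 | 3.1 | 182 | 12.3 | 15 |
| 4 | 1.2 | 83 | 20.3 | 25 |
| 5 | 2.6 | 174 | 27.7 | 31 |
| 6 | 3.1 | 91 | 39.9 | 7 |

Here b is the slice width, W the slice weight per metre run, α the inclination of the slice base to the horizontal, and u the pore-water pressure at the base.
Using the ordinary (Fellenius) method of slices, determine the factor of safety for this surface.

FS = 1.25

Ordinary method of slices: FS = Σ[c'·Δl_i + (W_i cosα_i − u_i·Δl_i)·tanφ'] / Σ W_i sinα_i, with Δl_i = b_i / cosα_i.
Slice 1: Δl = 1.7/cos(-5.6°) = 1.708 m; N'_1 = 19·cos(-5.6°) − 4·1.708 = 12.1; c'Δl = 2.56; W sinα = -1.9
Slice 2: Δl = 2.6/cos2.1° = 2.602 m; N'_2 = 92·cos2.1° − 14·2.602 = 55.5; c'Δl = 3.90; W sinα = 3.4
Slice 3: Δl = 3.1/cos12.3° = 3.173 m; N'_3 = 182·cos12.3° − 15·3.173 = 130.2; c'Δl = 4.76; W sinα = 38.8
Slice 4: Δl = 1.2/cos20.3° = 1.279 m; N'_4 = 83·cos20.3° − 25·1.279 = 45.9; c'Δl = 1.92; W sinα = 28.8
Slice 5: Δl = 2.6/cos27.7° = 2.937 m; N'_5 = 174·cos27.7° − 31·2.937 = 63.0; c'Δl = 4.40; W sinα = 80.9
Slice 6: Δl = 3.1/cos39.9° = 4.041 m; N'_6 = 91·cos39.9° − 7·4.041 = 41.5; c'Δl = 6.06; W sinα = 58.4
Σc'Δl = 23.6 kN/m; ΣN' = 348.2 kN/m; ΣW sinα = 208.3 kN/m
Resisting = 23.6 + 348.2·tan34.2° = 23.6 + 236.7 = 260.3 kN/m
FS = 260.3 / 208.3 = 1.249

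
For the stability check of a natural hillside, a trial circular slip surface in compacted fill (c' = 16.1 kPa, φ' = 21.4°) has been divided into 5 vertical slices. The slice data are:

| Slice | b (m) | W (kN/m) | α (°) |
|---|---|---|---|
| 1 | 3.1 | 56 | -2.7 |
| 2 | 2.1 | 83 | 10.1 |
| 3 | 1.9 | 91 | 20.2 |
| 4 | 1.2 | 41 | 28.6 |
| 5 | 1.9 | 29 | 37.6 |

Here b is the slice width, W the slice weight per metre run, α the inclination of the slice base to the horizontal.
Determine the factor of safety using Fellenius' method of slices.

FS = 3.57

Ordinary method of slices: FS = Σ[c'·Δl_i + (W_i cosα_i)·tanφ'] / Σ W_i sinα_i, with Δl_i = b_i / cosα_i.
Slice 1: Δl = 3.1/cos(-2.7°) = 3.103 m; N'_1 = 56·cos(-2.7°) = 55.9; c'Δl = 49.97; W sinα = -2.6
Slice 2: Δl = 2.1/cos10.1° = 2.133 m; N'_2 = 83·cos10.1° = 81.7; c'Δl = 34.34; W sinα = 14.6
Slice 3: Δl = 1.9/cos20.2° = 2.025 m; N'_3 = 91·cos20.2° = 85.4; c'Δl = 32.59; W sinα = 31.4
Slice 4: Δl = 1.2/cos28.6° = 1.367 m; N'_4 = 41·cos28.6° = 36.0; c'Δl = 22.00; W sinα = 19.6
Slice 5: Δl = 1.9/cos37.6° = 2.398 m; N'_5 = 29·cos37.6° = 23.0; c'Δl = 38.61; W sinα = 17.7
Σc'Δl = 177.5 kN/m; ΣN' = 282.0 kN/m; ΣW sinα = 80.7 kN/m
Resisting = 177.5 + 282.0·tan21.4° = 177.5 + 110.5 = 288.0 kN/m
FS = 288.0 / 80.7 = 3.571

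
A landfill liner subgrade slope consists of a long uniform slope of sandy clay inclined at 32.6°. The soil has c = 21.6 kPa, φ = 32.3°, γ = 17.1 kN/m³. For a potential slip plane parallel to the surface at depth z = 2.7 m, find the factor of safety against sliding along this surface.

FS = 2.02

For an infinite slope with a slip plane parallel to the surface (no pore pressure): FS = [c + γz cos²β tanφ] / [γz sinβ cosβ].
γz = 17.1·2.7 = 46.17 kN/m²
Numerator = 21.6 + 46.17·cos²32.6°·tan32.3° = 21.6 + 46.17·0.7097·0.6322 = 42.315 kPa
Denominator = 46.17·sin32.6°·cos32.6° = 46.17·0.5388·0.8425 = 20.956 kPa
FS = 42.315 / 20.956 = 2.019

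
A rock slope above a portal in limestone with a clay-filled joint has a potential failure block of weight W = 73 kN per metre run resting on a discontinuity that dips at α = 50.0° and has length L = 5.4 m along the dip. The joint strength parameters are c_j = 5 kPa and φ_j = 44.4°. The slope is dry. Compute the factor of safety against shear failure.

FS = 1.30

Resolving the block weight along and normal to the plane and applying the Mohr–Coulomb strength on the joint:
N' = W cosα = 73·cos50.0° = 46.9 kN/m
Driving force T = W sinα = 73·sin50.0° = 55.9 kN/m
Resisting force R = c_j·L + N'·tanφ_j = 5·5.4 + 46.9·tan44.4° = 27.0 + 46.0 = 73.0 kN/m
FS = R / T = 73.0 / 55.9 = 1.305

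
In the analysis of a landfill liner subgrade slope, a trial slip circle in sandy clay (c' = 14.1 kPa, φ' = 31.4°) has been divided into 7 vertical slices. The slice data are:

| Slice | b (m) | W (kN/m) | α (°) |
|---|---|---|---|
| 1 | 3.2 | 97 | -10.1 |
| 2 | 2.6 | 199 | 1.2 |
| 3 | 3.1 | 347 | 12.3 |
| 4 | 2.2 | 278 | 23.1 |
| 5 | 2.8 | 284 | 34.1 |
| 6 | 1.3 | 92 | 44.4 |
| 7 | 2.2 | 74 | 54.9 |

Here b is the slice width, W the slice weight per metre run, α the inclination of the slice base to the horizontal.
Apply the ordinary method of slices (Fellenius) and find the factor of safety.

FS = 2.29

Ordinary method of slices: FS = Σ[c'·Δl_i + (W_i cosα_i)·tanφ'] / Σ W_i sinα_i, with Δl_i = b_i / cosα_i.
Slice 1: Δl = 3.2/cos(-10.1°) = 3.250 m; N'_1 = 97·cos(-10.1°) = 95.5; c'Δl = 45.83; W sinα = -17.0
Slice 2: Δl = 2.6/cos1.2° = 2.601 m; N'_2 = 199·cos1.2° = 199.0; c'Δl = 36.67; W sinα = 4.2
Slice 3: Δl = 3.1/cos12.3° = 3.173 m; N'_3 = 347·cos12.3° = 339.0; c'Δl = 44.74; W sinα = 73.9
Slice 4: Δl = 2.2/cos23.1° = 2.392 m; N'_4 = 278·cos23.1° = 255.7; c'Δl = 33.72; W sinα = 109.1
Slice 5: Δl = 2.8/cos34.1° = 3.381 m; N'_5 = 284·cos34.1° = 235.2; c'Δl = 47.68; W sinα = 159.2
Slice 6: Δl = 1.3/cos44.4° = 1.820 m; N'_6 = 92·cos44.4° = 65.7; c'Δl = 25.66; W sinα = 64.4
Slice 7: Δl = 2.2/cos54.9° = 3.826 m; N'_7 = 74·cos54.9° = 42.6; c'Δl = 53.95; W sinα = 60.5
Σc'Δl = 288.2 kN/m; ΣN' = 1232.6 kN/m; ΣW sinα = 454.3 kN/m
Resisting = 288.2 + 1232.6·tan31.4° = 288.2 + 752.4 = 1040.7 kN/m
FS = 1040.7 / 454.3 = 2.291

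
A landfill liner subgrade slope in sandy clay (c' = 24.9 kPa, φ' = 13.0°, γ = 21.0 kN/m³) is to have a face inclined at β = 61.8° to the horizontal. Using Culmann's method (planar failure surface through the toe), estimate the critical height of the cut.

H_c = 11.93 m

Culmann's analysis gives the critical failure plane at α_cr = (β + φ')/2 = (61.8 + 13.0)/2 = 37.4°, and the critical height
H_c = (4c'/γ) · sinβ cosφ' / [1 − cos(β − φ')]
    = (4·24.9/21.0) · sin61.8°·cos13.0° / [1 − cos(48.8°)]
    = 4.743 · 0.8813·0.9744 / [1 − 0.6587]
    = 4.743 · 0.8587 / 0.3413
    = 11.93 m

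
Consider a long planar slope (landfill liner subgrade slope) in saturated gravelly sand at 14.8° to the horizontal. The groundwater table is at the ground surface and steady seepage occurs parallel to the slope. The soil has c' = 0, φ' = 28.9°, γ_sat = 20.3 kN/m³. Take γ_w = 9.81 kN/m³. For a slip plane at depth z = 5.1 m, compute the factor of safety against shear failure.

With seepage parallel to the slope and the water table at the surface, the effective normal stress on the slip plane uses the buoyant unit weight γ' = γ_sat − γ_w while the driving shear stress uses γ_sat:
FS = [c' + γ' z cos²β tanφ'] / [γ_sat z sinβ cosβ]
(For c' = 0 this reduces to FS = (γ'/γ_sat)·tanφ'/tanβ.)
γ' = 20.3 − 9.81 = 10.49 kN/m³
Numerator = 0.0 + 10.49·5.1·cos²14.8°·tan28.9° = 0.0 + 10.49·5.1·0.9347·0.5520 = 27.606 kPa
Denominator = 20.3·5.1·sin14.8°·cos14.8° = 20.3·5.1·0.2554·0.9668 = 25.569 kPa
FS = 27.606 / 25.569 = 1.080

FS = 1.08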